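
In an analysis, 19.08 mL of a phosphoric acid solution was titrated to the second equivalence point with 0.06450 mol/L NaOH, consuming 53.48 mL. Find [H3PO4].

n(NaOH) = 0.06450 x 0.05348 = 0.003449 mol.
At the second equivalence point, 2 mol OH^- react per mol H3PO4, so n(H3PO4) = 0.003449 / 2 = 0.001725 mol.
[H3PO4] = 0.001725 / 0.01908 L = 0.0904 M.

0.0904 M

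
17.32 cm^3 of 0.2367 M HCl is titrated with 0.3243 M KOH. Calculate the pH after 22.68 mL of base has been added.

n(acid) = 0.2367 x 0.01732 = 0.004100 mol; n(KOH) added = 0.3243 x 0.02268 = 0.007355 mol.
Base is in excess by 0.007355 - 0.004100 = 0.003255 mol in a total volume of 0.04000 L.
[OH^-] = 0.003255/0.04000 = 0.08139 M, so pOH = 1.09 and pH = 14.00 - 1.09 = 12.91.

12.91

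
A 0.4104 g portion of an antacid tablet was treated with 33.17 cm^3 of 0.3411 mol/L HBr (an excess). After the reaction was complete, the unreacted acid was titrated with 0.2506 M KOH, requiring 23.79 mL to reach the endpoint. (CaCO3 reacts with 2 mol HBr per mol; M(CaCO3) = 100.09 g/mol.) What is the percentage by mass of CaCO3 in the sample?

65.3%

Total n(HBr) added = 0.3411 x 0.03317 = 0.01131 mol.
n(KOH) used = 0.2506 x 0.02379 = 0.005962 mol, which equals the excess n(HBr).
So n(HBr) consumed by the sample = 0.01131 - 0.005962 = 0.005353 mol.
n(CaCO3) = 0.005353 / 2 = 0.002676 mol.
mass CaCO3 = 0.002676 x 100.09 = 0.2679 g, so %CaCO3 = 0.2679/0.4104 x 100 = 65.3%.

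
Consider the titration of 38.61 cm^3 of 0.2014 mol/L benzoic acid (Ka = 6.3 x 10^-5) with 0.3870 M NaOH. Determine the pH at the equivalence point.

n(C6H5COOH) = 0.2014 x 0.03861 = 0.007776 mol; V(NaOH) at equivalence = 0.007776/0.3870 = 0.02009 L.
At equivalence all the acid is converted to C6H5COO-; total volume = 0.03861 + 0.02009 = 0.05870 L, so [C6H5COO-] = 0.007776/0.05870 = 0.1325 M.
Kb = Kw/Ka = 1.0e-14 / 6.3 x 10^-5 = 1.59e-10.
[OH^-] = sqrt(Kb x [C6H5COO-]) = sqrt(1.59e-10 x 0.1325) = 4.59e-6 M.
pOH = 5.34, so pH = 14.00 - 5.34 = 8.66.

8.66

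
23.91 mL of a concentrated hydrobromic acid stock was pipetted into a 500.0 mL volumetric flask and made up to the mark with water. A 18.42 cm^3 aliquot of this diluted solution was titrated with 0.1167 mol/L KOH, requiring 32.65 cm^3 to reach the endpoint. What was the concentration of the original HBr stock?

n(KOH) = 0.1167 x 0.03265 = 0.003810 mol.
n(HBr) in the aliquot = 0.003810 mol.
[diluted HBr] = 0.003810 / 0.01842 = 0.2069 M.
Dilution factor = 500.0/23.91 = 20.91, so [stock] = 0.2069 x 20.91 = 4.33 M.

4.33 M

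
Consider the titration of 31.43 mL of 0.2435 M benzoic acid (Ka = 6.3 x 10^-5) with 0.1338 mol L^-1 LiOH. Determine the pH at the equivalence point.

8.57

n(C6H5COOH) = 0.2435 x 0.03143 = 0.007653 mol; V(LiOH) at equivalence = 0.007653/0.1338 = 0.05720 L.
At equivalence all the acid is converted to C6H5COO-; total volume = 0.03143 + 0.05720 = 0.08863 L, so [C6H5COO-] = 0.007653/0.08863 = 0.08635 M.
Kb = Kw/Ka = 1.0e-14 / 6.3 x 10^-5 = 1.59e-10.
[OH^-] = sqrt(Kb x [C6H5COO-]) = sqrt(1.59e-10 x 0.08635) = 3.70e-6 M.
pOH = 5.43, so pH = 14.00 - 5.43 = 8.57.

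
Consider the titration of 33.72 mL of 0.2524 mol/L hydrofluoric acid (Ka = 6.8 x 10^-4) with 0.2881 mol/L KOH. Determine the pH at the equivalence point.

8.15

n(HF) = 0.2524 x 0.03372 = 0.008511 mol; V(KOH) at equivalence = 0.008511/0.2881 = 0.02954 L.
At equivalence all the acid is converted to F-; total volume = 0.03372 + 0.02954 = 0.06326 L, so [F-] = 0.008511/0.06326 = 0.1345 M.
Kb = Kw/Ka = 1.0e-14 / 6.8 x 10^-4 = 1.47e-11.
[OH^-] = sqrt(Kb x [F-]) = sqrt(1.47e-11 x 0.1345) = 1.41e-6 M.
pOH = 5.85, so pH = 14.00 - 5.85 = 8.15.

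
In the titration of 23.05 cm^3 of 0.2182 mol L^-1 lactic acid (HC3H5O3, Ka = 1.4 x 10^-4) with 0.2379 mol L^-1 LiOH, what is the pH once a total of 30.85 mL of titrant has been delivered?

n(acid) = 0.2182 x 0.02305 = 0.005030 mol; n(LiOH) added = 0.2379 x 0.03085 = 0.007339 mol.
Base is in excess by 0.007339 - 0.005030 = 0.002310 mol in a total volume of 0.05390 L.
[OH^-] = 0.002310/0.05390 = 0.04285 M, so pOH = 1.37 and pH = 14.00 - 1.37 = 12.63.

12.63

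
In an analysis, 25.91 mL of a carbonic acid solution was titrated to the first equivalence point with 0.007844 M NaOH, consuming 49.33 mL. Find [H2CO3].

n(NaOH) = 0.007844 x 0.04933 = 0.0003869 mol.
At the first equivalence point, 1 mol OH^- react per mol H2CO3, so n(H2CO3) = 0.0003869 / 1 = 0.0003869 mol.
[H2CO3] = 0.0003869 / 0.02591 L = 0.0149 M.

0.0149 M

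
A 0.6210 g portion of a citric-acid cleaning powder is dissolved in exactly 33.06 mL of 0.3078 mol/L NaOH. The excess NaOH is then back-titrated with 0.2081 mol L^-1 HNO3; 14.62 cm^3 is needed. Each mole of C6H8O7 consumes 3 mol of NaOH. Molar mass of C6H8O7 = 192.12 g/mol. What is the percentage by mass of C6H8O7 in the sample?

73.6%

Total n(NaOH) added = 0.3078 x 0.03306 = 0.01018 mol.
n(HNO3) used = 0.2081 x 0.01462 = 0.003042 mol, which equals the excess n(NaOH).
So n(NaOH) consumed by the sample = 0.01018 - 0.003042 = 0.007133 mol.
n(C6H8O7) = 0.007133 / 3 = 0.002378 mol.
mass C6H8O7 = 0.002378 x 192.12 = 0.4568 g, so %C6H8O7 = 0.4568/0.6210 x 100 = 73.6%.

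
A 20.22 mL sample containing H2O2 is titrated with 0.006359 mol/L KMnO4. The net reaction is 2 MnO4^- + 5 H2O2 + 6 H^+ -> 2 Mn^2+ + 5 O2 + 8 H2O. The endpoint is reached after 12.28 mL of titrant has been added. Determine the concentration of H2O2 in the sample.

n(KMnO4) = 0.006359 x 0.01228 = 7.809e-5 mol.
From the balanced equation, 2 mol KMnO4 reacts with 5 mol H2O2, so n(H2O2) = 7.809e-5 x 5/2 = 0.0001952 mol.
[H2O2] = 0.0001952 / 0.02022 L = 0.00965 M.

0.00965 M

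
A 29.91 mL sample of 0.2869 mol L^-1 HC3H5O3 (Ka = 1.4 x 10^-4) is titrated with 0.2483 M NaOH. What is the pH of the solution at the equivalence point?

n(HC3H5O3) = 0.2869 x 0.02991 = 0.008581 mol; V(NaOH) at equivalence = 0.008581/0.2483 = 0.03456 L.
At equivalence all the acid is converted to C3H5O3-; total volume = 0.02991 + 0.03456 = 0.06447 L, so [C3H5O3-] = 0.008581/0.06447 = 0.1331 M.
Kb = Kw/Ka = 1.0e-14 / 1.4 x 10^-4 = 7.14e-11.
[OH^-] = sqrt(Kb x [C3H5O3-]) = sqrt(7.14e-11 x 0.1331) = 3.08e-6 M.
pOH = 5.51, so pH = 14.00 - 5.51 = 8.49.

8.49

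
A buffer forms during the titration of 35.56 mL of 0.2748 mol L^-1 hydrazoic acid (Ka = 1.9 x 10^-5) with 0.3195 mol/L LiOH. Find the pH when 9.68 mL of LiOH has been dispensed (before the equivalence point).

Initial n(HN3) = 0.2748 x 0.03556 = 0.009772 mol.
n(LiOH) added = 0.3195 x 0.009680 = 0.003093 mol, converting that many moles of HN3 to N3-.
Remaining n(HN3) = 0.006679 mol; n(N3-) = 0.003093 mol.
By Henderson-Hasselbalch, pH = pKa + log([A^-]/[HA]) = 4.72 + log(0.003093/0.006679) = 4.72 + (-0.33) = 4.39.

4.39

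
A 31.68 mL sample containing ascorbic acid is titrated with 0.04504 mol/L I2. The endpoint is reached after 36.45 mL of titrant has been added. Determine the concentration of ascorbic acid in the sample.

n(I2) = 0.04504 x 0.03645 = 0.001642 mol.
From the balanced equation, 1 mol I2 reacts with 1 mol ascorbic acid, so n(ascorbic acid) = 0.001642 x 1/1 = 0.001642 mol.
[ascorbic acid] = 0.001642 / 0.03168 L = 0.0518 M.

0.0518 M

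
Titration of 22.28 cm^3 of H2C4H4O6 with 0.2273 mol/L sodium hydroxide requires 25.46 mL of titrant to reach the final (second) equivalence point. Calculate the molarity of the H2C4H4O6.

n(NaOH) = 0.2273 x 0.02546 = 0.005787 mol.
At the final (second) equivalence point, 2 mol OH^- react per mol H2C4H4O6, so n(H2C4H4O6) = 0.005787 / 2 = 0.002894 mol.
[H2C4H4O6] = 0.002894 / 0.02228 L = 0.130 M.

0.130 M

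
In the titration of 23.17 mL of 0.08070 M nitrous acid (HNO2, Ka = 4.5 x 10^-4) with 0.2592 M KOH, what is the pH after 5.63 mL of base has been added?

3.90

Initial n(HNO2) = 0.08070 x 0.02317 = 0.001870 mol.
n(KOH) added = 0.2592 x 0.005630 = 0.001459 mol, converting that many moles of HNO2 to NO2-.
Remaining n(HNO2) = 0.0004105 mol; n(NO2-) = 0.001459 mol.
By Henderson-Hasselbalch, pH = pKa + log([A^-]/[HA]) = 3.35 + log(0.001459/0.0004105) = 3.35 + (+0.55) = 3.90.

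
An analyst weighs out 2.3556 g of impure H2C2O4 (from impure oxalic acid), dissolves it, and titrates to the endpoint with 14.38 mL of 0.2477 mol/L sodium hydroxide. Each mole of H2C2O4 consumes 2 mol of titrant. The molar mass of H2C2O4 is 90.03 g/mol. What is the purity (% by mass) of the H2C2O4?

6.81%

n(NaOH) = 0.2477 x 0.01438 = 0.003562 mol.
n(H2C2O4) = 0.003562 / 2 = 0.001781 mol.
mass of H2C2O4 = 0.001781 x 90.03 = 0.1603 g.
% purity = 0.1603 / 2.3556 x 100 = 6.81%.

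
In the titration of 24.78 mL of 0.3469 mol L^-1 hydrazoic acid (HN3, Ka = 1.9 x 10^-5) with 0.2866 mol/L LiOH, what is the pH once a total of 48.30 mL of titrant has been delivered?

12.86

n(acid) = 0.3469 x 0.02478 = 0.008596 mol; n(LiOH) added = 0.2866 x 0.04830 = 0.01384 mol.
Base is in excess by 0.01384 - 0.008596 = 0.005247 mol in a total volume of 0.07308 L.
[OH^-] = 0.005247/0.07308 = 0.07179 M, so pOH = 1.14 and pH = 14.00 - 1.14 = 12.86.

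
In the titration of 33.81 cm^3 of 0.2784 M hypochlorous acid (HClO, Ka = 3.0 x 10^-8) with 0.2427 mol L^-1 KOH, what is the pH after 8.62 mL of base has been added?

6.98

Initial n(HClO) = 0.2784 x 0.03381 = 0.009413 mol.
n(KOH) added = 0.2427 x 0.008620 = 0.002092 mol, converting that many moles of HClO to ClO-.
Remaining n(HClO) = 0.007321 mol; n(ClO-) = 0.002092 mol.
By Henderson-Hasselbalch, pH = pKa + log([A^-]/[HA]) = 7.52 + log(0.002092/0.007321) = 7.52 + (-0.54) = 6.98.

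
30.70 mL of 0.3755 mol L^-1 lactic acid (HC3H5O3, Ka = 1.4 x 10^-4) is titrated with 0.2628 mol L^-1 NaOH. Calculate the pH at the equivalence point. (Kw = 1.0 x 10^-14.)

8.52

n(HC3H5O3) = 0.3755 x 0.03070 = 0.01153 mol; V(NaOH) at equivalence = 0.01153/0.2628 = 0.04387 L.
At equivalence all the acid is converted to C3H5O3-; total volume = 0.03070 + 0.04387 = 0.07457 L, so [C3H5O3-] = 0.01153/0.07457 = 0.1546 M.
Kb = Kw/Ka = 1.0e-14 / 1.4 x 10^-4 = 7.14e-11.
[OH^-] = sqrt(Kb x [C3H5O3-]) = sqrt(7.14e-11 x 0.1546) = 3.32e-6 M.
pOH = 5.48, so pH = 14.00 - 5.48 = 8.52.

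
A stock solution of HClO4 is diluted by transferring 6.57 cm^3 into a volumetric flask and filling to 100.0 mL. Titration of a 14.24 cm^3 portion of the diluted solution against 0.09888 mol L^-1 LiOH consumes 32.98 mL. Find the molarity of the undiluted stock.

3.49 M

n(LiOH) = 0.09888 x 0.03298 = 0.003261 mol.
n(HClO4) in the aliquot = 0.003261 mol.
[diluted HClO4] = 0.003261 / 0.01424 = 0.2290 M.
Dilution factor = 100.0/6.570 = 15.22, so [stock] = 0.2290 x 15.22 = 3.49 M.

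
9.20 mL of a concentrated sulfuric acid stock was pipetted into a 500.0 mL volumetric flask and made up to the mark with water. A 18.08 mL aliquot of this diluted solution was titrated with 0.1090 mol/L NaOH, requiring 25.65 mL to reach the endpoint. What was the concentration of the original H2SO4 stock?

4.20 M

n(NaOH) = 0.1090 x 0.02565 = 0.002796 mol.
n(H2SO4) in the aliquot = 0.002796 x 1/2 = 0.001398 mol.
[diluted H2SO4] = 0.001398 / 0.01808 = 0.07732 M.
Dilution factor = 500.0/9.200 = 54.35, so [stock] = 0.07732 x 54.35 = 4.20 M.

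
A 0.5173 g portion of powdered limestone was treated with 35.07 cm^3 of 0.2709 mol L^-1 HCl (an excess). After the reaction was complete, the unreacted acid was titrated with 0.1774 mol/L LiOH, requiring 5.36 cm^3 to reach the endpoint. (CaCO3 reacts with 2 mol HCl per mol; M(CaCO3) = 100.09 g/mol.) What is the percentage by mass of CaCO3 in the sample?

Total n(HCl) added = 0.2709 x 0.03507 = 0.009500 mol.
n(LiOH) used = 0.1774 x 0.005360 = 0.0009509 mol, which equals the excess n(HCl).
So n(HCl) consumed by the sample = 0.009500 - 0.0009509 = 0.008550 mol.
n(CaCO3) = 0.008550 / 2 = 0.004275 mol.
mass CaCO3 = 0.004275 x 100.09 = 0.4279 g, so %CaCO3 = 0.4279/0.5173 x 100 = 82.7%.

82.7%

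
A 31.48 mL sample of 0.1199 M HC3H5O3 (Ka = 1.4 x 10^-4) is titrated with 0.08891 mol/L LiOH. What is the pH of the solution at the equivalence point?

8.28

n(HC3H5O3) = 0.1199 x 0.03148 = 0.003774 mol; V(LiOH) at equivalence = 0.003774/0.08891 = 0.04245 L.
At equivalence all the acid is converted to C3H5O3-; total volume = 0.03148 + 0.04245 = 0.07393 L, so [C3H5O3-] = 0.003774/0.07393 = 0.05105 M.
Kb = Kw/Ka = 1.0e-14 / 1.4 x 10^-4 = 7.14e-11.
[OH^-] = sqrt(Kb x [C3H5O3-]) = sqrt(7.14e-11 x 0.05105) = 1.91e-6 M.
pOH = 5.72, so pH = 14.00 - 5.72 = 8.28.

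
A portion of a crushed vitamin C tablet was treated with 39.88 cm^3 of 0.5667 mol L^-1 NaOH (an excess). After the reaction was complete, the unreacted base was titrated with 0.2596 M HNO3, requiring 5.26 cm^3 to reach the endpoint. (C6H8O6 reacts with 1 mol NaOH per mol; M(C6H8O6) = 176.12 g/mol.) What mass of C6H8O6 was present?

Total n(NaOH) added = 0.5667 x 0.03988 = 0.02260 mol.
n(HNO3) used = 0.2596 x 0.005260 = 0.001365 mol, which equals the excess n(NaOH).
So n(NaOH) consumed by the sample = 0.02260 - 0.001365 = 0.02123 mol.
n(C6H8O6) = 0.02123 / 1 = 0.02123 mol.
mass = 0.02123 mol x 176.12 g/mol = 3.74 g.

3.74 g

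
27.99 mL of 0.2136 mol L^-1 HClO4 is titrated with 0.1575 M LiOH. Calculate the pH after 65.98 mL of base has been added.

12.67

n(acid) = 0.2136 x 0.02799 = 0.005979 mol; n(LiOH) added = 0.1575 x 0.06598 = 0.01039 mol.
Base is in excess by 0.01039 - 0.005979 = 0.004413 mol in a total volume of 0.09397 L.
[OH^-] = 0.004413/0.09397 = 0.04696 M, so pOH = 1.33 and pH = 14.00 - 1.33 = 12.67.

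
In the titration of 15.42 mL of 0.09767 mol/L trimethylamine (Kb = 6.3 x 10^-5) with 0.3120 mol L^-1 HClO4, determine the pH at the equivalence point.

5.46

n((CH3)3N) = 0.09767 x 0.01542 = 0.001506 mol; V(HClO4) at equivalence = 0.001506/0.3120 = 0.004827 L.
At equivalence the base is fully converted to (CH3)3NH+; total volume = 0.02025 L, so [(CH3)3NH+] = 0.001506/0.02025 = 0.07438 M.
Ka((CH3)3NH+) = Kw/Kb = 1.0e-14 / 6.3 x 10^-5 = 1.59e-10.
[H^+] = sqrt(Ka x [(CH3)3NH+]) = sqrt(1.59e-10 x 0.07438) = 3.44e-6 M.
pH = -log(3.44e-6) = 5.46.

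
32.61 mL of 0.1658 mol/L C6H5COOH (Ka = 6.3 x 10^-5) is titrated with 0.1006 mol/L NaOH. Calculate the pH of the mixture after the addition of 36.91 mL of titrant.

Initial n(C6H5COOH) = 0.1658 x 0.03261 = 0.005407 mol.
n(NaOH) added = 0.1006 x 0.03691 = 0.003713 mol, converting that many moles of C6H5COOH to C6H5COO-.
Remaining n(C6H5COOH) = 0.001694 mol; n(C6H5COO-) = 0.003713 mol.
By Henderson-Hasselbalch, pH = pKa + log([A^-]/[HA]) = 4.20 + log(0.003713/0.001694) = 4.20 + (+0.34) = 4.54.

4.54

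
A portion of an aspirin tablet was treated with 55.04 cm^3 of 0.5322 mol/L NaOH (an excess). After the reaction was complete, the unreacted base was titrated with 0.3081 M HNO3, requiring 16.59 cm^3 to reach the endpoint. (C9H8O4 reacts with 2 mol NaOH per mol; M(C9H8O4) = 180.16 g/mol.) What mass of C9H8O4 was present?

Total n(NaOH) added = 0.5322 x 0.05504 = 0.02929 mol.
n(HNO3) used = 0.3081 x 0.01659 = 0.005111 mol, which equals the excess n(NaOH).
So n(NaOH) consumed by the sample = 0.02929 - 0.005111 = 0.02418 mol.
n(C9H8O4) = 0.02418 / 2 = 0.01209 mol.
mass = 0.01209 mol x 180.16 g/mol = 2.18 g.

2.18 g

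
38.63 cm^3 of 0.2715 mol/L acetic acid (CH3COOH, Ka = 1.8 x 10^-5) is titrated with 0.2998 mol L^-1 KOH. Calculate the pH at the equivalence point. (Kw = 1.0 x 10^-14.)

n(CH3COOH) = 0.2715 x 0.03863 = 0.01049 mol; V(KOH) at equivalence = 0.01049/0.2998 = 0.03498 L.
At equivalence all the acid is converted to CH3COO-; total volume = 0.03863 + 0.03498 = 0.07361 L, so [CH3COO-] = 0.01049/0.07361 = 0.1425 M.
Kb = Kw/Ka = 1.0e-14 / 1.8 x 10^-5 = 5.56e-10.
[OH^-] = sqrt(Kb x [CH3COO-]) = sqrt(5.56e-10 x 0.1425) = 8.90e-6 M.
pOH = 5.05, so pH = 14.00 - 5.05 = 8.95.

8.95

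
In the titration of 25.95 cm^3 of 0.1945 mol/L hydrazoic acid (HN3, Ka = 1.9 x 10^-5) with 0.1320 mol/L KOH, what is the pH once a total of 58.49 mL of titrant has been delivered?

n(acid) = 0.1945 x 0.02595 = 0.005047 mol; n(KOH) added = 0.1320 x 0.05849 = 0.007721 mol.
Base is in excess by 0.007721 - 0.005047 = 0.002673 mol in a total volume of 0.08444 L.
[OH^-] = 0.002673/0.08444 = 0.03166 M, so pOH = 1.50 and pH = 14.00 - 1.50 = 12.50.

12.50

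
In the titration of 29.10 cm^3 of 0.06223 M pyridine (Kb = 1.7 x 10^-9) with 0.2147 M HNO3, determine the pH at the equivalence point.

n(C5H5N) = 0.06223 x 0.02910 = 0.001811 mol; V(HNO3) at equivalence = 0.001811/0.2147 = 0.008435 L.
At equivalence the base is fully converted to C5H5NH+; total volume = 0.03753 L, so [C5H5NH+] = 0.001811/0.03753 = 0.04825 M.
Ka(C5H5NH+) = Kw/Kb = 1.0e-14 / 1.7 x 10^-9 = 5.88e-6.
[H^+] = sqrt(Ka x [C5H5NH+]) = sqrt(5.88e-6 x 0.04825) = 0.000533 M.
pH = -log(0.000533) = 3.27.

3.27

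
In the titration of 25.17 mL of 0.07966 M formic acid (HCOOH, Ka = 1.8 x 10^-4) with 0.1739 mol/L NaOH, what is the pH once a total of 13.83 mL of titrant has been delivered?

12.01

n(acid) = 0.07966 x 0.02517 = 0.002005 mol; n(NaOH) added = 0.1739 x 0.01383 = 0.002405 mol.
Base is in excess by 0.002405 - 0.002005 = 0.0004000 mol in a total volume of 0.03900 L.
[OH^-] = 0.0004000/0.03900 = 0.01026 M, so pOH = 1.99 and pH = 14.00 - 1.99 = 12.01.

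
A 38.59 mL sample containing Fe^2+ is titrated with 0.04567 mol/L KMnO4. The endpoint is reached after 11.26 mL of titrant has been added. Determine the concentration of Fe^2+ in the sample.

n(KMnO4) = 0.04567 x 0.01126 = 0.0005142 mol.
From the balanced equation, 1 mol KMnO4 reacts with 5 mol Fe^2+, so n(Fe^2+) = 0.0005142 x 5/1 = 0.002571 mol.
[Fe^2+] = 0.002571 / 0.03859 L = 0.0666 M.

0.0666 M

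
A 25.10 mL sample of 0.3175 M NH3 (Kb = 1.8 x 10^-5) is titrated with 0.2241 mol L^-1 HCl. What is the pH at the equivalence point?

n(NH3) = 0.3175 x 0.02510 = 0.007969 mol; V(HCl) at equivalence = 0.007969/0.2241 = 0.03556 L.
At equivalence the base is fully converted to NH4+; total volume = 0.06066 L, so [NH4+] = 0.007969/0.06066 = 0.1314 M.
Ka(NH4+) = Kw/Kb = 1.0e-14 / 1.8 x 10^-5 = 5.56e-10.
[H^+] = sqrt(Ka x [NH4+]) = sqrt(5.56e-10 x 0.1314) = 8.54e-6 M.
pH = -log(8.54e-6) = 5.07.

5.07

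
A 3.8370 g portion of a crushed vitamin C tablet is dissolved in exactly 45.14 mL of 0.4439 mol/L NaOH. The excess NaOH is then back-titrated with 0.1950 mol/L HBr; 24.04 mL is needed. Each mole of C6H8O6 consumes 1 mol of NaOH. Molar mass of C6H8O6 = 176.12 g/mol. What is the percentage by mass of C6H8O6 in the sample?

70.5%

Total n(NaOH) added = 0.4439 x 0.04514 = 0.02004 mol.
n(HBr) used = 0.1950 x 0.02404 = 0.004688 mol, which equals the excess n(NaOH).
So n(NaOH) consumed by the sample = 0.02004 - 0.004688 = 0.01535 mol.
n(C6H8O6) = 0.01535 / 1 = 0.01535 mol.
mass C6H8O6 = 0.01535 x 176.12 = 2.703 g, so %C6H8O6 = 2.703/3.8370 x 100 = 70.5%.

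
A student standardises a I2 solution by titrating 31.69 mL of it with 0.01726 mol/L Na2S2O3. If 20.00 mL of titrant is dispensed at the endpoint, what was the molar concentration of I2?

0.00545 M

n(Na2S2O3) = 0.01726 x 0.02000 = 0.0003452 mol.
From the balanced equation, 2 mol Na2S2O3 reacts with 1 mol I2, so n(I2) = 0.0003452 x 1/2 = 0.0001726 mol.
[I2] = 0.0001726 / 0.03169 L = 0.00545 M.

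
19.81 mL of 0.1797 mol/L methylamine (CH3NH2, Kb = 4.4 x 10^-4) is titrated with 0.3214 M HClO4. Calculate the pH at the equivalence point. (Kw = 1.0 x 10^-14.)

5.79

n(CH3NH2) = 0.1797 x 0.01981 = 0.003560 mol; V(HClO4) at equivalence = 0.003560/0.3214 = 0.01108 L.
At equivalence the base is fully converted to CH3NH3+; total volume = 0.03089 L, so [CH3NH3+] = 0.003560/0.03089 = 0.1153 M.
Ka(CH3NH3+) = Kw/Kb = 1.0e-14 / 4.4 x 10^-4 = 2.27e-11.
[H^+] = sqrt(Ka x [CH3NH3+]) = sqrt(2.27e-11 x 0.1153) = 1.62e-6 M.
pH = -log(1.62e-6) = 5.79.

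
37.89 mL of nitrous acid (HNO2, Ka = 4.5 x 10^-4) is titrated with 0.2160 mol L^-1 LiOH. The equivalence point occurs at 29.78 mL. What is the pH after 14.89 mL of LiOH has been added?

14.89 mL is exactly half the equivalence volume (29.78/2), i.e. the half-equivalence point.
There, n(HA) = n(A^-), so pH = pKa = -log(4.5 x 10^-4) = 3.35.

3.35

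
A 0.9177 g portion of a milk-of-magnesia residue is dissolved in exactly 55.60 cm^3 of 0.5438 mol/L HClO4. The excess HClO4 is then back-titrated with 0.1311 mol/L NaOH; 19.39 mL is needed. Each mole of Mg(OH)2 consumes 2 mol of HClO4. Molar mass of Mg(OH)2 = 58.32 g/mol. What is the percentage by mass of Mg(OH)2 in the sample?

Total n(HClO4) added = 0.5438 x 0.05560 = 0.03024 mol.
n(NaOH) used = 0.1311 x 0.01939 = 0.002542 mol, which equals the excess n(HClO4).
So n(HClO4) consumed by the sample = 0.03024 - 0.002542 = 0.02769 mol.
n(Mg(OH)2) = 0.02769 / 2 = 0.01385 mol.
mass Mg(OH)2 = 0.01385 x 58.32 = 0.8075 g, so %Mg(OH)2 = 0.8075/0.9177 x 100 = 88.0%.

88.0%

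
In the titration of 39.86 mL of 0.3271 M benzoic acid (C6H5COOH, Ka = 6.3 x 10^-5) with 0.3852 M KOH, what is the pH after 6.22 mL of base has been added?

Initial n(C6H5COOH) = 0.3271 x 0.03986 = 0.01304 mol.
n(KOH) added = 0.3852 x 0.006220 = 0.002396 mol, converting that many moles of C6H5COOH to C6H5COO-.
Remaining n(C6H5COOH) = 0.01064 mol; n(C6H5COO-) = 0.002396 mol.
By Henderson-Hasselbalch, pH = pKa + log([A^-]/[HA]) = 4.20 + log(0.002396/0.01064) = 4.20 + (-0.65) = 3.55.

3.55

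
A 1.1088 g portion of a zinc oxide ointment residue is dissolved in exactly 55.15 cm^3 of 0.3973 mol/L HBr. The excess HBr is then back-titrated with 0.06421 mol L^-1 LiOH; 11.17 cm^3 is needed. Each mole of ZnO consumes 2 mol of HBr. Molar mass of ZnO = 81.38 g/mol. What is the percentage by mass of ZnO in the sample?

Total n(HBr) added = 0.3973 x 0.05515 = 0.02191 mol.
n(LiOH) used = 0.06421 x 0.01117 = 0.0007172 mol, which equals the excess n(HBr).
So n(HBr) consumed by the sample = 0.02191 - 0.0007172 = 0.02119 mol.
n(ZnO) = 0.02119 / 2 = 0.01060 mol.
mass ZnO = 0.01060 x 81.38 = 0.8624 g, so %ZnO = 0.8624/1.1088 x 100 = 77.8%.

77.8%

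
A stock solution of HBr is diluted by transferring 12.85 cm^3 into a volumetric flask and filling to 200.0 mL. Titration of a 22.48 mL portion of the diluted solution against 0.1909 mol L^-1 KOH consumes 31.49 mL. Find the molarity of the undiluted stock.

4.16 M

n(KOH) = 0.1909 x 0.03149 = 0.006011 mol.
n(HBr) in the aliquot = 0.006011 mol.
[diluted HBr] = 0.006011 / 0.02248 = 0.2674 M.
Dilution factor = 200.0/12.85 = 15.56, so [stock] = 0.2674 x 15.56 = 4.16 M.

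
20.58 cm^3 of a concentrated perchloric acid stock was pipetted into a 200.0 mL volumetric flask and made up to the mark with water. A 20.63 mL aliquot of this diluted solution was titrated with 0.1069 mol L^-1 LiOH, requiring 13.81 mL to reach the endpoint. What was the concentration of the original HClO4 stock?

0.695 M

n(LiOH) = 0.1069 x 0.01381 = 0.001476 mol.
n(HClO4) in the aliquot = 0.001476 mol.
[diluted HClO4] = 0.001476 / 0.02063 = 0.07156 M.
Dilution factor = 200.0/20.58 = 9.718, so [stock] = 0.07156 x 9.718 = 0.695 M.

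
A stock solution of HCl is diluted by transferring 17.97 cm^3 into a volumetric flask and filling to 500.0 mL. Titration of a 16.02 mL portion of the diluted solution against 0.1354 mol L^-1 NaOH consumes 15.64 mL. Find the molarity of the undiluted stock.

3.68 M

n(NaOH) = 0.1354 x 0.01564 = 0.002118 mol.
n(HCl) in the aliquot = 0.002118 mol.
[diluted HCl] = 0.002118 / 0.01602 = 0.1322 M.
Dilution factor = 500.0/17.97 = 27.82, so [stock] = 0.1322 x 27.82 = 3.68 M.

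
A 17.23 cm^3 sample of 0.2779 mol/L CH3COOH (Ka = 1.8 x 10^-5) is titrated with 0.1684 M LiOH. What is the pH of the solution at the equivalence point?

n(CH3COOH) = 0.2779 x 0.01723 = 0.004788 mol; V(LiOH) at equivalence = 0.004788/0.1684 = 0.02843 L.
At equivalence all the acid is converted to CH3COO-; total volume = 0.01723 + 0.02843 = 0.04566 L, so [CH3COO-] = 0.004788/0.04566 = 0.1049 M.
Kb = Kw/Ka = 1.0e-14 / 1.8 x 10^-5 = 5.56e-10.
[OH^-] = sqrt(Kb x [CH3COO-]) = sqrt(5.56e-10 x 0.1049) = 7.63e-6 M.
pOH = 5.12, so pH = 14.00 - 5.12 = 8.88.

8.88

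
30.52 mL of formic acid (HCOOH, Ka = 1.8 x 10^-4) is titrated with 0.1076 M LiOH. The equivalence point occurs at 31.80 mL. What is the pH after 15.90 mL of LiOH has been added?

15.90 mL is exactly half the equivalence volume (31.80/2), i.e. the half-equivalence point.
There, n(HA) = n(A^-), so pH = pKa = -log(1.8 x 10^-4) = 3.74.

3.74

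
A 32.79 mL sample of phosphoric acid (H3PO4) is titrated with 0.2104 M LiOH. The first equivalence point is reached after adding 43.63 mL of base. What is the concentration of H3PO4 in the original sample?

n(LiOH) = 0.2104 x 0.04363 = 0.009180 mol.
At the first equivalence point, 1 mol OH^- react per mol H3PO4, so n(H3PO4) = 0.009180 / 1 = 0.009180 mol.
[H3PO4] = 0.009180 / 0.03279 L = 0.280 M.

0.280 M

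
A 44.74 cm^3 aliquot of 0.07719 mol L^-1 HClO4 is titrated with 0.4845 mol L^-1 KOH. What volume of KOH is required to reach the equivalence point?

n(HClO4) = 0.07719 mol/L x 0.04474 L = 0.003453 mol.
At equivalence n(KOH) = n(HClO4) = 0.003453 mol.
V(KOH) = 0.003453 / 0.4845 = 0.007128 L = 7.13 mL.

7.13 mL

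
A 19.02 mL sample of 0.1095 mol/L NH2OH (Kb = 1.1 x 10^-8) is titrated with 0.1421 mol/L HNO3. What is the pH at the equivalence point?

n(NH2OH) = 0.1095 x 0.01902 = 0.002083 mol; V(HNO3) at equivalence = 0.002083/0.1421 = 0.01466 L.
At equivalence the base is fully converted to NH3OH+; total volume = 0.03368 L, so [NH3OH+] = 0.002083/0.03368 = 0.06184 M.
Ka(NH3OH+) = Kw/Kb = 1.0e-14 / 1.1 x 10^-8 = 9.09e-7.
[H^+] = sqrt(Ka x [NH3OH+]) = sqrt(9.09e-7 x 0.06184) = 0.000237 M.
pH = -log(0.000237) = 3.63.

3.63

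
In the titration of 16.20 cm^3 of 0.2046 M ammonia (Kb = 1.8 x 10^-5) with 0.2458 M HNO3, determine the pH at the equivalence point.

n(NH3) = 0.2046 x 0.01620 = 0.003315 mol; V(HNO3) at equivalence = 0.003315/0.2458 = 0.01348 L.
At equivalence the base is fully converted to NH4+; total volume = 0.02968 L, so [NH4+] = 0.003315/0.02968 = 0.1117 M.
Ka(NH4+) = Kw/Kb = 1.0e-14 / 1.8 x 10^-5 = 5.56e-10.
[H^+] = sqrt(Ka x [NH4+]) = sqrt(5.56e-10 x 0.1117) = 7.88e-6 M.
pH = -log(7.88e-6) = 5.10.

5.10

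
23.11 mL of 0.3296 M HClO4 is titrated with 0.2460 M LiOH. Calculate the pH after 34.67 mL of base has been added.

n(acid) = 0.3296 x 0.02311 = 0.007617 mol; n(LiOH) added = 0.2460 x 0.03467 = 0.008529 mol.
Base is in excess by 0.008529 - 0.007617 = 0.0009118 mol in a total volume of 0.05778 L.
[OH^-] = 0.0009118/0.05778 = 0.01578 M, so pOH = 1.80 and pH = 14.00 - 1.80 = 12.20.

12.20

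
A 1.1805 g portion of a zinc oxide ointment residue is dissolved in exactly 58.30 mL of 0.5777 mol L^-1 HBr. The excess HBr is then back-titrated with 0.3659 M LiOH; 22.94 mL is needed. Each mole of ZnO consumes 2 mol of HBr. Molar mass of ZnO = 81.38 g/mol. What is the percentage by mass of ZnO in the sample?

Total n(HBr) added = 0.5777 x 0.05830 = 0.03368 mol.
n(LiOH) used = 0.3659 x 0.02294 = 0.008394 mol, which equals the excess n(HBr).
So n(HBr) consumed by the sample = 0.03368 - 0.008394 = 0.02529 mol.
n(ZnO) = 0.02529 / 2 = 0.01264 mol.
mass ZnO = 0.01264 x 81.38 = 1.029 g, so %ZnO = 1.029/1.1805 x 100 = 87.2%.

87.2%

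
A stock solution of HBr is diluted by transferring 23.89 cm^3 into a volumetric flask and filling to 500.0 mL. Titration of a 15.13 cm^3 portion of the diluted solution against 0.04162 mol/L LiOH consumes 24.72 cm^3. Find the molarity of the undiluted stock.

1.42 M

n(LiOH) = 0.04162 x 0.02472 = 0.001029 mol.
n(HBr) in the aliquot = 0.001029 mol.
[diluted HBr] = 0.001029 / 0.01513 = 0.06800 M.
Dilution factor = 500.0/23.89 = 20.93, so [stock] = 0.06800 x 20.93 = 1.42 M.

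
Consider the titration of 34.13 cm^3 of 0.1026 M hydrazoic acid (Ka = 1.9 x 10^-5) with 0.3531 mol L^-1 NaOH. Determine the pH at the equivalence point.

n(HN3) = 0.1026 x 0.03413 = 0.003502 mol; V(NaOH) at equivalence = 0.003502/0.3531 = 0.009917 L.
At equivalence all the acid is converted to N3-; total volume = 0.03413 + 0.009917 = 0.04405 L, so [N3-] = 0.003502/0.04405 = 0.07950 M.
Kb = Kw/Ka = 1.0e-14 / 1.9 x 10^-5 = 5.26e-10.
[OH^-] = sqrt(Kb x [N3-]) = sqrt(5.26e-10 x 0.07950) = 6.47e-6 M.
pOH = 5.19, so pH = 14.00 - 5.19 = 8.81.

8.81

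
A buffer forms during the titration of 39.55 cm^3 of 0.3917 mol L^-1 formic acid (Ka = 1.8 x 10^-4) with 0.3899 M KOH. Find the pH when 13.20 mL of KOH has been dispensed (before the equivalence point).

3.44

Initial n(HCOOH) = 0.3917 x 0.03955 = 0.01549 mol.
n(KOH) added = 0.3899 x 0.01320 = 0.005147 mol, converting that many moles of HCOOH to HCOO-.
Remaining n(HCOOH) = 0.01035 mol; n(HCOO-) = 0.005147 mol.
By Henderson-Hasselbalch, pH = pKa + log([A^-]/[HA]) = 3.74 + log(0.005147/0.01035) = 3.74 + (-0.30) = 3.44.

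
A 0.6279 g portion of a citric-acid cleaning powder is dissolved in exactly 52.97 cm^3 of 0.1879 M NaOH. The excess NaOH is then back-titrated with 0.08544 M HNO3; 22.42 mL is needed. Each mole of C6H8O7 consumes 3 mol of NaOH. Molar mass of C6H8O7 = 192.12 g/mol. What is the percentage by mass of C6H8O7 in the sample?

Total n(NaOH) added = 0.1879 x 0.05297 = 0.009953 mol.
n(HNO3) used = 0.08544 x 0.02242 = 0.001916 mol, which equals the excess n(NaOH).
So n(NaOH) consumed by the sample = 0.009953 - 0.001916 = 0.008037 mol.
n(C6H8O7) = 0.008037 / 3 = 0.002679 mol.
mass C6H8O7 = 0.002679 x 192.12 = 0.5147 g, so %C6H8O7 = 0.5147/0.6279 x 100 = 82.0%.

82.0%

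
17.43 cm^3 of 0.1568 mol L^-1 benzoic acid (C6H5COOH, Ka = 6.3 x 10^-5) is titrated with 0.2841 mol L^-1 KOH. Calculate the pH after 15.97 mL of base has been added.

n(acid) = 0.1568 x 0.01743 = 0.002733 mol; n(KOH) added = 0.2841 x 0.01597 = 0.004537 mol.
Base is in excess by 0.004537 - 0.002733 = 0.001804 mol in a total volume of 0.03340 L.
[OH^-] = 0.001804/0.03340 = 0.05401 M, so pOH = 1.27 and pH = 14.00 - 1.27 = 12.73.

12.73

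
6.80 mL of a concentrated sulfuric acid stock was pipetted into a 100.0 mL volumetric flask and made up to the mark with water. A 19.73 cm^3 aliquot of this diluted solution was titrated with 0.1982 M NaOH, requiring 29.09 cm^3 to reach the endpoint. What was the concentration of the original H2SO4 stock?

n(NaOH) = 0.1982 x 0.02909 = 0.005766 mol.
n(H2SO4) in the aliquot = 0.005766 x 1/2 = 0.002883 mol.
[diluted H2SO4] = 0.002883 / 0.01973 = 0.1461 M.
Dilution factor = 100.0/6.800 = 14.71, so [stock] = 0.1461 x 14.71 = 2.15 M.

2.15 M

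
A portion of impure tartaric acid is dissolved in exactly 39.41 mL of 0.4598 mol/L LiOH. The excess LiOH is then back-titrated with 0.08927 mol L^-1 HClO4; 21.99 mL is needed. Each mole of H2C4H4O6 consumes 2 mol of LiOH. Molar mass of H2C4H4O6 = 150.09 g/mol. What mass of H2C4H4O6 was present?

Total n(LiOH) added = 0.4598 x 0.03941 = 0.01812 mol.
n(HClO4) used = 0.08927 x 0.02199 = 0.001963 mol, which equals the excess n(LiOH).
So n(LiOH) consumed by the sample = 0.01812 - 0.001963 = 0.01616 mol.
n(H2C4H4O6) = 0.01616 / 2 = 0.008079 mol.
mass = 0.008079 mol x 150.09 g/mol = 1.21 g.

1.21 g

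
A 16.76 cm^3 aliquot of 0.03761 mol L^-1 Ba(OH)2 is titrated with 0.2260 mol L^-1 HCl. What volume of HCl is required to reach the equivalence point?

n(Ba(OH)2) = 0.03761 mol/L x 0.01676 L = 0.0006303 mol.
The neutralisation is 1 Ba(OH)2 : 2 HCl, so n(HCl) = 0.0006303 x 2/1 = 0.001261 mol.
V(HCl) = 0.001261 / 0.2260 = 0.005578 L = 5.58 mL.

5.58 mL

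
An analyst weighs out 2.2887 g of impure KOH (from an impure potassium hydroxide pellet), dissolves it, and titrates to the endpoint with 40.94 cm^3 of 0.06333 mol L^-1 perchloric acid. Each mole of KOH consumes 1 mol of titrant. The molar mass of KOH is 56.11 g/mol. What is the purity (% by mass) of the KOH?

6.36%

n(HClO4) = 0.06333 x 0.04094 = 0.002593 mol.
n(KOH) = 0.002593 / 1 = 0.002593 mol.
mass of KOH = 0.002593 x 56.11 = 0.1455 g.
% purity = 0.1455 / 2.2887 x 100 = 6.36%.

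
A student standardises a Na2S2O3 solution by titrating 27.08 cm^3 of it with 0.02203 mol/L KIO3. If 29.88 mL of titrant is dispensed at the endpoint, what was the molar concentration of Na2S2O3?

n(KIO3) = 0.02203 x 0.02988 = 0.0006583 mol.
From the balanced equation, 1 mol KIO3 reacts with 6 mol Na2S2O3, so n(Na2S2O3) = 0.0006583 x 6/1 = 0.003950 mol.
[Na2S2O3] = 0.003950 / 0.02708 L = 0.146 M.

0.146 M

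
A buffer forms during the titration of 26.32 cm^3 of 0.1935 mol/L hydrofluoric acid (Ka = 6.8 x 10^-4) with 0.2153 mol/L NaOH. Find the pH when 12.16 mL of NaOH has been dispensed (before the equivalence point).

Initial n(HF) = 0.1935 x 0.02632 = 0.005093 mol.
n(NaOH) added = 0.2153 x 0.01216 = 0.002618 mol, converting that many moles of HF to F-.
Remaining n(HF) = 0.002475 mol; n(F-) = 0.002618 mol.
By Henderson-Hasselbalch, pH = pKa + log([A^-]/[HA]) = 3.17 + log(0.002618/0.002475) = 3.17 + (+0.02) = 3.19.

3.19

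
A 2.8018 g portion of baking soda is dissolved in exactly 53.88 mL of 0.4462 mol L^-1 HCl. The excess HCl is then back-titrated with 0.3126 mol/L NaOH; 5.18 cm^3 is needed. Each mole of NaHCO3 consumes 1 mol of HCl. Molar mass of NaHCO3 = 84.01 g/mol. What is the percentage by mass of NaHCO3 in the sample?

67.2%

Total n(HCl) added = 0.4462 x 0.05388 = 0.02404 mol.
n(NaOH) used = 0.3126 x 0.005180 = 0.001619 mol, which equals the excess n(HCl).
So n(HCl) consumed by the sample = 0.02404 - 0.001619 = 0.02242 mol.
n(NaHCO3) = 0.02242 / 1 = 0.02242 mol.
mass NaHCO3 = 0.02242 x 84.01 = 1.884 g, so %NaHCO3 = 1.884/2.8018 x 100 = 67.2%.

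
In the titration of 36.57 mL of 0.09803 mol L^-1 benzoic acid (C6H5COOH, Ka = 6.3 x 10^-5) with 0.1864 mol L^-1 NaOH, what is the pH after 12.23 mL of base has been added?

Initial n(C6H5COOH) = 0.09803 x 0.03657 = 0.003585 mol.
n(NaOH) added = 0.1864 x 0.01223 = 0.002280 mol, converting that many moles of C6H5COOH to C6H5COO-.
Remaining n(C6H5COOH) = 0.001305 mol; n(C6H5COO-) = 0.002280 mol.
By Henderson-Hasselbalch, pH = pKa + log([A^-]/[HA]) = 4.20 + log(0.002280/0.001305) = 4.20 + (+0.24) = 4.44.

4.44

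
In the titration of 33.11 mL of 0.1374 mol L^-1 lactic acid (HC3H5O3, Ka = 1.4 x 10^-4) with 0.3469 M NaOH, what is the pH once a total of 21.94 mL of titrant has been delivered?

12.75

n(acid) = 0.1374 x 0.03311 = 0.004549 mol; n(NaOH) added = 0.3469 x 0.02194 = 0.007611 mol.
Base is in excess by 0.007611 - 0.004549 = 0.003062 mol in a total volume of 0.05505 L.
[OH^-] = 0.003062/0.05505 = 0.05562 M, so pOH = 1.25 and pH = 14.00 - 1.25 = 12.75.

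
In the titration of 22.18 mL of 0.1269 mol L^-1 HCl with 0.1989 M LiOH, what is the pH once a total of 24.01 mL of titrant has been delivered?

12.63

n(acid) = 0.1269 x 0.02218 = 0.002815 mol; n(LiOH) added = 0.1989 x 0.02401 = 0.004776 mol.
Base is in excess by 0.004776 - 0.002815 = 0.001961 mol in a total volume of 0.04619 L.
[OH^-] = 0.001961/0.04619 = 0.04245 M, so pOH = 1.37 and pH = 14.00 - 1.37 = 12.63.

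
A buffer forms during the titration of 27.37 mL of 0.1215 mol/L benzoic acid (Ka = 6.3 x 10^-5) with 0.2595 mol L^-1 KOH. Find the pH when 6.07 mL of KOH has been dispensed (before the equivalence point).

4.15

Initial n(C6H5COOH) = 0.1215 x 0.02737 = 0.003325 mol.
n(KOH) added = 0.2595 x 0.006070 = 0.001575 mol, converting that many moles of C6H5COOH to C6H5COO-.
Remaining n(C6H5COOH) = 0.001750 mol; n(C6H5COO-) = 0.001575 mol.
By Henderson-Hasselbalch, pH = pKa + log([A^-]/[HA]) = 4.20 + log(0.001575/0.001750) = 4.20 + (-0.05) = 4.15.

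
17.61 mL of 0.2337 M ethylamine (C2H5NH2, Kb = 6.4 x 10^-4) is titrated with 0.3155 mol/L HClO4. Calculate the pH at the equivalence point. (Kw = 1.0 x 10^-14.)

n(C2H5NH2) = 0.2337 x 0.01761 = 0.004115 mol; V(HClO4) at equivalence = 0.004115/0.3155 = 0.01304 L.
At equivalence the base is fully converted to C2H5NH3+; total volume = 0.03065 L, so [C2H5NH3+] = 0.004115/0.03065 = 0.1343 M.
Ka(C2H5NH3+) = Kw/Kb = 1.0e-14 / 6.4 x 10^-4 = 1.56e-11.
[H^+] = sqrt(Ka x [C2H5NH3+]) = sqrt(1.56e-11 x 0.1343) = 1.45e-6 M.
pH = -log(1.45e-6) = 5.84.

5.84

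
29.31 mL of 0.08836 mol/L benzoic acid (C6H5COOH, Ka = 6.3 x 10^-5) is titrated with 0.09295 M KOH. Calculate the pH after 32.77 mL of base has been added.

11.87

n(acid) = 0.08836 x 0.02931 = 0.002590 mol; n(KOH) added = 0.09295 x 0.03277 = 0.003046 mol.
Base is in excess by 0.003046 - 0.002590 = 0.0004561 mol in a total volume of 0.06208 L.
[OH^-] = 0.0004561/0.06208 = 0.007348 M, so pOH = 2.13 and pH = 14.00 - 2.13 = 11.87.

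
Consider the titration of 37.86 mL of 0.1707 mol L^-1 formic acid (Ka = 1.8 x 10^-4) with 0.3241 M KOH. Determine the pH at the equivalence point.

8.40

n(HCOOH) = 0.1707 x 0.03786 = 0.006463 mol; V(KOH) at equivalence = 0.006463/0.3241 = 0.01994 L.
At equivalence all the acid is converted to HCOO-; total volume = 0.03786 + 0.01994 = 0.05780 L, so [HCOO-] = 0.006463/0.05780 = 0.1118 M.
Kb = Kw/Ka = 1.0e-14 / 1.8 x 10^-4 = 5.56e-11.
[OH^-] = sqrt(Kb x [HCOO-]) = sqrt(5.56e-11 x 0.1118) = 2.49e-6 M.
pOH = 5.60, so pH = 14.00 - 5.60 = 8.40.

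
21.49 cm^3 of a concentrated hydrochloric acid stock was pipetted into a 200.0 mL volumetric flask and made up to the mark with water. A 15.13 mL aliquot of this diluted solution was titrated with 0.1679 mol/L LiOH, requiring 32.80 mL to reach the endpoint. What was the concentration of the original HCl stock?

n(LiOH) = 0.1679 x 0.03280 = 0.005507 mol.
n(HCl) in the aliquot = 0.005507 mol.
[diluted HCl] = 0.005507 / 0.01513 = 0.3640 M.
Dilution factor = 200.0/21.49 = 9.307, so [stock] = 0.3640 x 9.307 = 3.39 M.

3.39 M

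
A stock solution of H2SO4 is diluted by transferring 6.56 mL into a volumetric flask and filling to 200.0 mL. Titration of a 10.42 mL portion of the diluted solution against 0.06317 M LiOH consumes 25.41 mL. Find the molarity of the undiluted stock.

2.35 M

n(LiOH) = 0.06317 x 0.02541 = 0.001605 mol.
n(H2SO4) in the aliquot = 0.001605 x 1/2 = 0.0008026 mol.
[diluted H2SO4] = 0.0008026 / 0.01042 = 0.07702 M.
Dilution factor = 200.0/6.560 = 30.49, so [stock] = 0.07702 x 30.49 = 2.35 M.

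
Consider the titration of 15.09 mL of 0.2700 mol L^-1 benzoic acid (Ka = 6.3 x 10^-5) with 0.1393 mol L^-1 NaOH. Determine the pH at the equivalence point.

8.58

n(C6H5COOH) = 0.2700 x 0.01509 = 0.004074 mol; V(NaOH) at equivalence = 0.004074/0.1393 = 0.02925 L.
At equivalence all the acid is converted to C6H5COO-; total volume = 0.01509 + 0.02925 = 0.04434 L, so [C6H5COO-] = 0.004074/0.04434 = 0.09189 M.
Kb = Kw/Ka = 1.0e-14 / 6.3 x 10^-5 = 1.59e-10.
[OH^-] = sqrt(Kb x [C6H5COO-]) = sqrt(1.59e-10 x 0.09189) = 3.82e-6 M.
pOH = 5.42, so pH = 14.00 - 5.42 = 8.58.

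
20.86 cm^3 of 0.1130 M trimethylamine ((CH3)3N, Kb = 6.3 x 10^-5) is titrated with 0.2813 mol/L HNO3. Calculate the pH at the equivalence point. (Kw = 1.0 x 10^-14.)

5.45

n((CH3)3N) = 0.1130 x 0.02086 = 0.002357 mol; V(HNO3) at equivalence = 0.002357/0.2813 = 0.008380 L.
At equivalence the base is fully converted to (CH3)3NH+; total volume = 0.02924 L, so [(CH3)3NH+] = 0.002357/0.02924 = 0.08062 M.
Ka((CH3)3NH+) = Kw/Kb = 1.0e-14 / 6.3 x 10^-5 = 1.59e-10.
[H^+] = sqrt(Ka x [(CH3)3NH+]) = sqrt(1.59e-10 x 0.08062) = 3.58e-6 M.
pH = -log(3.58e-6) = 5.45.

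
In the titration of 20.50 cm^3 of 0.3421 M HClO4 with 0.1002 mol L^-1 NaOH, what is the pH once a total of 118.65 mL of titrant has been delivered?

n(acid) = 0.3421 x 0.02050 = 0.007013 mol; n(NaOH) added = 0.1002 x 0.1187 = 0.01189 mol.
Base is in excess by 0.01189 - 0.007013 = 0.004876 mol in a total volume of 0.1391 L.
[OH^-] = 0.004876/0.1391 = 0.03504 M, so pOH = 1.46 and pH = 14.00 - 1.46 = 12.54.

12.54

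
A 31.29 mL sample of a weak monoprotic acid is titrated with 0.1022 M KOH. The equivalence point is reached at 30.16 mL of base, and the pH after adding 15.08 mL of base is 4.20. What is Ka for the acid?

15.08 mL is half of the equivalence volume, so this is the half-equivalence point where [HA] = [A^-].
At half-equivalence pH = pKa, so pKa = 4.20.
Ka = 10^(-4.20) = 6.3 x 10^-5.

6.3 x 10^-5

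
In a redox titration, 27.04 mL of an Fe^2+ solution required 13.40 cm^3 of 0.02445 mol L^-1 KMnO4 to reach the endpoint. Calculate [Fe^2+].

0.0606 M

n(KMnO4) = 0.02445 x 0.01340 = 0.0003276 mol.
From the balanced equation, 1 mol KMnO4 reacts with 5 mol Fe^2+, so n(Fe^2+) = 0.0003276 x 5/1 = 0.001638 mol.
[Fe^2+] = 0.001638 / 0.02704 L = 0.0606 M.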